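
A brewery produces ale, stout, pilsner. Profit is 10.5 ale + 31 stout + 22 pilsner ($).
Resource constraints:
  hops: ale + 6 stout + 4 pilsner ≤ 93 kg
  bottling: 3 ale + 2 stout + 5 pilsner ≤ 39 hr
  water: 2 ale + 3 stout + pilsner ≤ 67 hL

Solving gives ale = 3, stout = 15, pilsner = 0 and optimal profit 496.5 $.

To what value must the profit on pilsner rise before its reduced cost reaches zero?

At the optimum: hops uses 93 of 93 (binding); bottling uses 39 of 39 (binding); water uses 51 of 67 (slack = 16).
Slack constraints have shadow price 0 (complementary slackness).
From A_Bᵀ y = c: 1·y_hops + 3·y_bottling = 10.5; 6·y_hops + 2·y_bottling = 31.
Solving: y_hops = 4.5, y_bottling = 2.
pilsner enters the basis when its profit ≥ yᵀa₃ = 4.5·4 + 2·5 = 28.

28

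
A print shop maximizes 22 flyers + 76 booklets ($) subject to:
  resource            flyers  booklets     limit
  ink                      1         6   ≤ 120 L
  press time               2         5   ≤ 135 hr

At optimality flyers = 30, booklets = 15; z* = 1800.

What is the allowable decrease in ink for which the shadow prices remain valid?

52.5

Binding constraints: ink, press time. The basis is B = [[1,6],[2,5]] with det -7.
Per unit decrease in ink, x* moves by d = (0.7143, -0.2857).
The basis stays optimal until booklets reaches 0; allowable decrease = 52.5 L.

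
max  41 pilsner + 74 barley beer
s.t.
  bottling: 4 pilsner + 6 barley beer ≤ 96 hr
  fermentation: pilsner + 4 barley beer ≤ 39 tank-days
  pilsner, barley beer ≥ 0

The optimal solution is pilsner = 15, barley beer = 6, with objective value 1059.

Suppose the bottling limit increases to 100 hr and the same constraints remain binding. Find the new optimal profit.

1095

At the optimum: bottling uses 96 of 96 (binding); fermentation uses 39 of 39 (binding).
The binding rows give the dual system: 4·y_bottling + 1·y_fermentation = 41 and 6·y_bottling + 4·y_fermentation = 74.
This yields shadow prices y_bottling = 9, y_fermentation = 5.
Δz = y_bottling·Δb = 9 × (4) = 36, so new z* = 1059 + 36 = 1095.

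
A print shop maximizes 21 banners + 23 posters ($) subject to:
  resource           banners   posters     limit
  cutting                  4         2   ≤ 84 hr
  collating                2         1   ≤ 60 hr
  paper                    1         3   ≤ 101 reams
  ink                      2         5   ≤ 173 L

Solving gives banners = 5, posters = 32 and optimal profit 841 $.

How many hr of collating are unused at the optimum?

18

collating used = 2·5 + 1·32 = 42; slack = 60 − 42 = 18.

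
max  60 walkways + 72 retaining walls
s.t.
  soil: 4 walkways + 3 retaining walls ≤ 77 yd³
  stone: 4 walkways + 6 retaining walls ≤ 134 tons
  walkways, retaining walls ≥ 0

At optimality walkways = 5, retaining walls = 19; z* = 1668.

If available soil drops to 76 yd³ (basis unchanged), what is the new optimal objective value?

Both soil and stone are binding at x*.
The binding rows give the dual system: 4·y_soil + 4·y_stone = 60 and 3·y_soil + 6·y_stone = 72.
This yields shadow prices y_soil = 6, y_stone = 9.
Δz = y_soil·Δb = 6 × (-1) = -6, so new z* = 1668 − 6 = 1662.

1662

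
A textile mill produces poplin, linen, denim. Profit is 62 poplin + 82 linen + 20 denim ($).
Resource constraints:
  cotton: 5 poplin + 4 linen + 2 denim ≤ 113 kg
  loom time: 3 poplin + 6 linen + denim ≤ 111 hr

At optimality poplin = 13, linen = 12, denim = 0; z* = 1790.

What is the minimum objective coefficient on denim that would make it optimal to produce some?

23

At the optimum: cotton uses 113 of 113 (binding); loom time uses 111 of 111 (binding).
From A_Bᵀ y = c: 5·y_cotton + 3·y_loom time = 62; 4·y_cotton + 6·y_loom time = 82.
Solving: y_cotton = 7, y_loom time = 9.
denim enters the basis when its profit ≥ yᵀa₃ = 7·2 + 9·1 = 23.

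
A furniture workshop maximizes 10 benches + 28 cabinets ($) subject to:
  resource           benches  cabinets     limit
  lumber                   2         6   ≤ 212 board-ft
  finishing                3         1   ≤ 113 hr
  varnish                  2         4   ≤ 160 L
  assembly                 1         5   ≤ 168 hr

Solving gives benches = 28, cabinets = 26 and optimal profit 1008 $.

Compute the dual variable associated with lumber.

4

Binding: lumber and varnish. Non-binding: finishing (3 unused), assembly (10 unused).
Since finishing, assembly are not tight, their duals are 0.
From A_Bᵀ y = c: 2·y_lumber + 2·y_varnish = 10; 6·y_lumber + 4·y_varnish = 28.
Solving: y_lumber = 4, y_varnish = 1.
Shadow price of lumber = 4.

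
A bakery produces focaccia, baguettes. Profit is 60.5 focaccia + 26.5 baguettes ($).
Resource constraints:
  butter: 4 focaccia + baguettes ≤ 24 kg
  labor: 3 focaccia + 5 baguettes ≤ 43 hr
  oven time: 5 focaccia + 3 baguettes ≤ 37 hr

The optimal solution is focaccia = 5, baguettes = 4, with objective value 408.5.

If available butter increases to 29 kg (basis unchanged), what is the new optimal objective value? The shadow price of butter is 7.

443.5

Δb = 5, so new z* = 408.5 + (7)·(5) = 408.5 + 35 = 443.5.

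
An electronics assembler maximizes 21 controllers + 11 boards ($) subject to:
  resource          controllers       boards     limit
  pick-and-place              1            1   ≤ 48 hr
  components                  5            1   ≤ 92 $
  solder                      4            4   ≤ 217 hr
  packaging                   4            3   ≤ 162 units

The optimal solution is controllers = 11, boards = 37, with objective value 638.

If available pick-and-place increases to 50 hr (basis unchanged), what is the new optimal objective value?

655

Binding: pick-and-place and components. Non-binding: solder (25 unused), packaging (7 unused).
Since solder, packaging are not tight, their duals are 0.
From A_Bᵀ y = c: 1·y_pick-and-place + 5·y_components = 21; 1·y_pick-and-place + 1·y_components = 11.
→ y_pick-and-place = 8.5 and y_components = 2.5.
Δz = y_pick-and-place·Δb = 8.5 × (2) = 17, so new z* = 638 + 17 = 655.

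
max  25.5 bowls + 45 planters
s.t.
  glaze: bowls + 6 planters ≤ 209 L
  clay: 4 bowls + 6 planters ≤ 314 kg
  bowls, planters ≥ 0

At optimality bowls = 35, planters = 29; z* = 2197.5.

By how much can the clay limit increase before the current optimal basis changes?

522

Binding constraints: glaze, clay. The basis is B = [[1,6],[4,6]] with det -18.
Per unit increase in clay, x* moves by d = (0.3333, -0.0556).
The basis stays optimal until planters reaches 0; allowable increase = 522 kg.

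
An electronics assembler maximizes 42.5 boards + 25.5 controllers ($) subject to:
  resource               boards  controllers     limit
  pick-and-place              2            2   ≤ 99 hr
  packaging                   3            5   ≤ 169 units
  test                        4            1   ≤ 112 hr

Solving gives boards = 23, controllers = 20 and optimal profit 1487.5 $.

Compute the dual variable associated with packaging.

3.5

Check each constraint at x*: pick-and-place 86/99 (slack 13); packaging 169/169 (tight); test 112/112 (tight).
Since pick-and-place is not tight, its dual is 0.
From A_Bᵀ y = c: 3·y_packaging + 4·y_test = 42.5; 5·y_packaging + 1·y_test = 25.5.
Solving: y_packaging = 3.5, y_test = 8.
Shadow price of packaging = 3.5.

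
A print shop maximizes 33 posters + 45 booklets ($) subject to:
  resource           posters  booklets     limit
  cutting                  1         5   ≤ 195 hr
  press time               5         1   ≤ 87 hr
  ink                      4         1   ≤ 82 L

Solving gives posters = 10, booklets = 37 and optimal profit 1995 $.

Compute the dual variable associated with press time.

5

Binding: cutting and press time. Non-binding: ink (5 unused).
Slack constraints have shadow price 0 (complementary slackness).
Dual feasibility on the basic columns requires 1·y_cutting + 5·y_press time = 33, 5·y_cutting + 1·y_press time = 45.
This yields shadow prices y_cutting = 8, y_press time = 5.
Shadow price of press time = 5.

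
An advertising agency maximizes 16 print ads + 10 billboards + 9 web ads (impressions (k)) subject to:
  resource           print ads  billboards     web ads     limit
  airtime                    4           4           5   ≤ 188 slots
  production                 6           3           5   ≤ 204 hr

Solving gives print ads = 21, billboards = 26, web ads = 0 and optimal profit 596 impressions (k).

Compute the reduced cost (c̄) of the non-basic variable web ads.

At the optimum: airtime uses 188 of 188 (binding); production uses 204 of 204 (binding).
Dual feasibility on the basic columns requires 4·y_airtime + 6·y_production = 16, 4·y_airtime + 3·y_production = 10.
This yields shadow prices y_airtime = 1, y_production = 2.
Reduced cost of web ads: c₃ − yᵀa₃ = 9 − (1·5 + 2·5) = 9 − 15 = -6.

-6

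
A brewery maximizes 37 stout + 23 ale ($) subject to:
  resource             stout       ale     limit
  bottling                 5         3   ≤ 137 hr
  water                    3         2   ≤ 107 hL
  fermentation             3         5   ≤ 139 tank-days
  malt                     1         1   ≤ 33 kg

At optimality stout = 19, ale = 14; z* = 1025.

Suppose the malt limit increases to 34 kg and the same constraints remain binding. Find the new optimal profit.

1027

At the optimum: bottling uses 137 of 137 (binding); water uses 85 of 107 (slack = 22); fermentation uses 127 of 139 (slack = 12); malt uses 33 of 33 (binding).
Since water, fermentation are not tight, their duals are 0.
Dual feasibility on the basic columns requires 5·y_bottling + 1·y_malt = 37, 3·y_bottling + 1·y_malt = 23.
Solving: y_bottling = 7, y_malt = 2.
Δz = y_malt·Δb = 2 × (1) = 2, so new z* = 1025 + 2 = 1027.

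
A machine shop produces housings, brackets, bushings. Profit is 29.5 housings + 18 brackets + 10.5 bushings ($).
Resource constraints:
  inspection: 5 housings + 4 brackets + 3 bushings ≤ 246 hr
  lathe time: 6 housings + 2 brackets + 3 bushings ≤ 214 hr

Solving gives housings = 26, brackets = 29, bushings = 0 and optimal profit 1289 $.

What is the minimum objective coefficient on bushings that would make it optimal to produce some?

At the optimum: inspection uses 246 of 246 (binding); lathe time uses 214 of 214 (binding).
The binding rows give the dual system: 5·y_inspection + 6·y_lathe time = 29.5 and 4·y_inspection + 2·y_lathe time = 18.
This yields shadow prices y_inspection = 3.5, y_lathe time = 2.
bushings enters the basis when its profit ≥ yᵀa₃ = 3.5·3 + 2·3 = 16.5.

16.5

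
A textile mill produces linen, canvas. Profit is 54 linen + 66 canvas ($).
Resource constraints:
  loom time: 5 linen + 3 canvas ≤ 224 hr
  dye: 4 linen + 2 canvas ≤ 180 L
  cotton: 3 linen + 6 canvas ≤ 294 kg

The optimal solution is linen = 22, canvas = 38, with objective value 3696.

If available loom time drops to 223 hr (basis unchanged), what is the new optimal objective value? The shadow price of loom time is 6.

Δb = -1, so new z* = 3696 + (6)·(-1) = 3696 − 6 = 3690.

3690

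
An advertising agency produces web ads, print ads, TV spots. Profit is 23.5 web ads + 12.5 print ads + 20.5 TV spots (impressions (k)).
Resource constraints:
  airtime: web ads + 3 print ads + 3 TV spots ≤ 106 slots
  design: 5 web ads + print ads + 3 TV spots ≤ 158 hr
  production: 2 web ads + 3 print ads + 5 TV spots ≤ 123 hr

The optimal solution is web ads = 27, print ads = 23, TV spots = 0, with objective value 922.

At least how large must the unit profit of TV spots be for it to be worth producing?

At the optimum: airtime uses 96 of 106 (slack = 10); design uses 158 of 158 (binding); production uses 123 of 123 (binding).
Since airtime is not tight, its dual is 0.
Dual feasibility on the basic columns requires 5·y_design + 2·y_production = 23.5, 1·y_design + 3·y_production = 12.5.
This yields shadow prices y_design = 3.5, y_production = 3.
TV spots enters the basis when its profit ≥ yᵀa₃ = 3.5·3 + 3·5 = 25.5.

25.5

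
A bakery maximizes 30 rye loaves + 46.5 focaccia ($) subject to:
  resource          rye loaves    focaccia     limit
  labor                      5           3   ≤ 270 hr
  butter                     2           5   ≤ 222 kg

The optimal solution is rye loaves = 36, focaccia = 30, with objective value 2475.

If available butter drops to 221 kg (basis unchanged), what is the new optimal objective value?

2467.5

Check each constraint at x*: labor 270/270 (tight); butter 222/222 (tight).
From A_Bᵀ y = c: 5·y_labor + 2·y_butter = 30; 3·y_labor + 5·y_butter = 46.5.
→ y_labor = 3 and y_butter = 7.5.
Δz = y_butter·Δb = 7.5 × (-1) = -7.5, so new z* = 2475 − 7.5 = 2467.5.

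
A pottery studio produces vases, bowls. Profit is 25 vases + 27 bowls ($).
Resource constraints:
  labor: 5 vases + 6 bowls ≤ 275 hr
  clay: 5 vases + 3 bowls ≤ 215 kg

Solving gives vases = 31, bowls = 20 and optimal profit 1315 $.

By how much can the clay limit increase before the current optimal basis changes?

Binding constraints: labor, clay. The basis is B = [[5,6],[5,3]] with det -15.
Per unit increase in clay, x* moves by d = (0.4, -0.3333).
The basis stays optimal until bowls reaches 0; allowable increase = 60 kg.

60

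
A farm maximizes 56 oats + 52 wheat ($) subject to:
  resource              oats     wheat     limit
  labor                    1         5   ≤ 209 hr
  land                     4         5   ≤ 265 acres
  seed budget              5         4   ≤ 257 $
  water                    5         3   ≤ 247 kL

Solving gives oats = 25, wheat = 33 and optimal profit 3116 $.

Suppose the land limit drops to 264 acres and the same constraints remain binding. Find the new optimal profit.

3112

At the optimum: labor uses 190 of 209 (slack = 19); land uses 265 of 265 (binding); seed budget uses 257 of 257 (binding); water uses 224 of 247 (slack = 23).
Since labor, water are not tight, their duals are 0.
The binding rows give the dual system: 4·y_land + 5·y_seed budget = 56 and 5·y_land + 4·y_seed budget = 52.
This yields shadow prices y_land = 4, y_seed budget = 8.
Δz = y_land·Δb = 4 × (-1) = -4, so new z* = 3116 − 4 = 3112.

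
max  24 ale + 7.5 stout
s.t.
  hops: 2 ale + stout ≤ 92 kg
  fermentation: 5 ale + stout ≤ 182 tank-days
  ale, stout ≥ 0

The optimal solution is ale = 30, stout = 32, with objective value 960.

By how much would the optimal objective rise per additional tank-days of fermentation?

3

At the optimum: hops uses 92 of 92 (binding); fermentation uses 182 of 182 (binding).
From A_Bᵀ y = c: 2·y_hops + 5·y_fermentation = 24; 1·y_hops + 1·y_fermentation = 7.5.
This yields shadow prices y_hops = 4.5, y_fermentation = 3.
Shadow price of fermentation = 3.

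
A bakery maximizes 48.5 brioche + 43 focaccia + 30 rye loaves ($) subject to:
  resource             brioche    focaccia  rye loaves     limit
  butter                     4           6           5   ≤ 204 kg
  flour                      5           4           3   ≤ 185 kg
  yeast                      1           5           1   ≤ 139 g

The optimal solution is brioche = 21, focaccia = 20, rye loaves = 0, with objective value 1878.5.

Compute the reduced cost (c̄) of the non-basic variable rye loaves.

-3

Binding: butter and flour. Non-binding: yeast (18 unused).
Since yeast is not tight, its dual is 0.
Dual feasibility on the basic columns requires 4·y_butter + 5·y_flour = 48.5, 6·y_butter + 4·y_flour = 43.
Solving: y_butter = 1.5, y_flour = 8.5.
Reduced cost of rye loaves: c₃ − yᵀa₃ = 30 − (1.5·5 + 8.5·3) = 30 − 33 = -3.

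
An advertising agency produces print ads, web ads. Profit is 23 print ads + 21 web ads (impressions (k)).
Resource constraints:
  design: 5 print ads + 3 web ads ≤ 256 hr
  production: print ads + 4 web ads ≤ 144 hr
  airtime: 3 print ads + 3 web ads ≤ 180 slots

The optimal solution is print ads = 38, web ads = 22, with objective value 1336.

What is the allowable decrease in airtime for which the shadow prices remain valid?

Binding constraints: design, airtime. The basis is B = [[5,3],[3,3]] with det 6.
Per unit decrease in airtime, x* moves by d = (0.5, -0.8333).
The basis stays optimal until web ads reaches 0; allowable decrease = 26.4 slots.

26.4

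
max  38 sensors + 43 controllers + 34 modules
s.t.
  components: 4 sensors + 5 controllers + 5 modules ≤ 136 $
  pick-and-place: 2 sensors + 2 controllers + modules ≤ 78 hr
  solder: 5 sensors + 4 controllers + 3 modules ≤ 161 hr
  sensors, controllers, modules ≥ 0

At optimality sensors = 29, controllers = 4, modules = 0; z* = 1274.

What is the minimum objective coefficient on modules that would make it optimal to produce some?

At the optimum: components uses 136 of 136 (binding); pick-and-place uses 66 of 78 (slack = 12); solder uses 161 of 161 (binding).
Slack constraints have shadow price 0 (complementary slackness).
The binding rows give the dual system: 4·y_components + 5·y_solder = 38 and 5·y_components + 4·y_solder = 43.
→ y_components = 7 and y_solder = 2.
modules enters the basis when its profit ≥ yᵀa₃ = 7·5 + 2·3 = 41.

41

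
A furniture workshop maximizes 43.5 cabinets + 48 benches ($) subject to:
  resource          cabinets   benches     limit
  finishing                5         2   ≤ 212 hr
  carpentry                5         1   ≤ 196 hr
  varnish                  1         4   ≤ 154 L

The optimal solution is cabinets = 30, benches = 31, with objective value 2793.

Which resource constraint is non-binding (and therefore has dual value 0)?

carpentry

finishing: 212/212 (binding)
carpentry: 181/196 (slack 15)
varnish: 154/154 (binding)
By complementary slackness, a constraint with positive slack has shadow price 0 → carpentry.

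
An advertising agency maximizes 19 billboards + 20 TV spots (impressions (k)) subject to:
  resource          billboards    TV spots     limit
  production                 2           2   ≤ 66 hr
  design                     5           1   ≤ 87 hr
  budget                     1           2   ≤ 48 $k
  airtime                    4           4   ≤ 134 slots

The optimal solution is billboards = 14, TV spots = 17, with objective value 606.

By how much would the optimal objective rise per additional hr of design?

At the optimum: production uses 62 of 66 (slack = 4); design uses 87 of 87 (binding); budget uses 48 of 48 (binding); airtime uses 124 of 134 (slack = 10).
Since production, airtime are not tight, their duals are 0.
Dual feasibility on the basic columns requires 5·y_design + 1·y_budget = 19, 1·y_design + 2·y_budget = 20.
Solving: y_design = 2, y_budget = 9.
Shadow price of design = 2.

2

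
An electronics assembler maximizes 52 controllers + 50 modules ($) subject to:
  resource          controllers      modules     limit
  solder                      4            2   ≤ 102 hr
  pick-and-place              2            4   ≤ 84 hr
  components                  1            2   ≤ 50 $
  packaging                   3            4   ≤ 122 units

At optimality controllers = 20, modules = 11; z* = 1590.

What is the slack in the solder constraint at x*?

0

solder used = 4·20 + 2·11 = 102; slack = 102 − 102 = 0.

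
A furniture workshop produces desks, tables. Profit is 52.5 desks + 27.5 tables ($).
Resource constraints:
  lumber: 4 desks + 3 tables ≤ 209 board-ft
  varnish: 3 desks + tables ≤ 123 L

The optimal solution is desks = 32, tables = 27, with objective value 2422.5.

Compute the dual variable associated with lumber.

6

Both lumber and varnish are binding at x*.
The binding rows give the dual system: 4·y_lumber + 3·y_varnish = 52.5 and 3·y_lumber + 1·y_varnish = 27.5.
Solving: y_lumber = 6, y_varnish = 9.5.
Shadow price of lumber = 6.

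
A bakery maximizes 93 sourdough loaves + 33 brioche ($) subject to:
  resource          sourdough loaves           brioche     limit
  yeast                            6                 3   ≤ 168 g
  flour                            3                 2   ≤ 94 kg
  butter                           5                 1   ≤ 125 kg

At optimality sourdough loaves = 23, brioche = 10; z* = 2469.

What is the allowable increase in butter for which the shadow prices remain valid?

15

Binding constraints: yeast, butter. The basis is B = [[6,3],[5,1]] with det -9.
Per unit increase in butter, x* moves by d = (0.3333, -0.6667).
The basis stays optimal until brioche reaches 0; allowable increase = 15 kg.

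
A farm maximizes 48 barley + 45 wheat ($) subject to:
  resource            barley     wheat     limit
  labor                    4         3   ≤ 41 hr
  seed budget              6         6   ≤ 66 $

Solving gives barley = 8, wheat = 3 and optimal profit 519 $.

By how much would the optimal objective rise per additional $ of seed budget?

Check each constraint at x*: labor 41/41 (tight); seed budget 66/66 (tight).
Dual feasibility on the basic columns requires 4·y_labor + 6·y_seed budget = 48, 3·y_labor + 6·y_seed budget = 45.
→ y_labor = 3 and y_seed budget = 6.
Shadow price of seed budget = 6.

6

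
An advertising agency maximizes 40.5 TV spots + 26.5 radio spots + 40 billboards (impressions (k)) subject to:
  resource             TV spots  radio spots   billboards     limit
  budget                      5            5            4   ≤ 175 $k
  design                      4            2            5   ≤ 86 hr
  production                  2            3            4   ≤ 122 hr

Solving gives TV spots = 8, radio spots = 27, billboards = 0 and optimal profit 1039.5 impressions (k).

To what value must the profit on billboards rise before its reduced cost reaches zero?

45

Binding: budget and design. Non-binding: production (25 unused).
Slack constraints have shadow price 0 (complementary slackness).
From A_Bᵀ y = c: 5·y_budget + 4·y_design = 40.5; 5·y_budget + 2·y_design = 26.5.
Solving: y_budget = 2.5, y_design = 7.
billboards enters the basis when its profit ≥ yᵀa₃ = 2.5·4 + 7·5 = 45.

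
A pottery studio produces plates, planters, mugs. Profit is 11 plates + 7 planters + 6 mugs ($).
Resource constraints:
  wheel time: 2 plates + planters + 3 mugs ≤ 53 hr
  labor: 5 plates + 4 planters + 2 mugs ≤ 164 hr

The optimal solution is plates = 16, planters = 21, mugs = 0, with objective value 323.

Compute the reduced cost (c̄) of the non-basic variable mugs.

-5

At the optimum: wheel time uses 53 of 53 (binding); labor uses 164 of 164 (binding).
From A_Bᵀ y = c: 2·y_wheel time + 5·y_labor = 11; 1·y_wheel time + 4·y_labor = 7.
→ y_wheel time = 3 and y_labor = 1.
Reduced cost of mugs: c₃ − yᵀa₃ = 6 − (3·3 + 1·2) = 6 − 11 = -5.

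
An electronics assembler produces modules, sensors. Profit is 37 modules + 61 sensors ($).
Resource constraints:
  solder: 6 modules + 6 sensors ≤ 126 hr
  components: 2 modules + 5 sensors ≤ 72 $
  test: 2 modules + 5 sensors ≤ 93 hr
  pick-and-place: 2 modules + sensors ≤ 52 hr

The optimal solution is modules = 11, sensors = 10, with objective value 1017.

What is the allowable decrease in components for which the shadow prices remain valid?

Binding constraints: solder, components. The basis is B = [[6,6],[2,5]] with det 18.
Per unit decrease in components, x* moves by d = (0.3333, -0.3333).
The basis stays optimal until sensors reaches 0; allowable decrease = 30 $.

30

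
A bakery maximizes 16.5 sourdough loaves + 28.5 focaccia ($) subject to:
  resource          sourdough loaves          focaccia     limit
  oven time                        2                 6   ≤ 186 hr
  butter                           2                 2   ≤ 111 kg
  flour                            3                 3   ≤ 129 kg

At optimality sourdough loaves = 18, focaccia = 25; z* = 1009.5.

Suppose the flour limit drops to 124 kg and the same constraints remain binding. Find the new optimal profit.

At the optimum: oven time uses 186 of 186 (binding); butter uses 86 of 111 (slack = 25); flour uses 129 of 129 (binding).
Slack constraints have shadow price 0 (complementary slackness).
From A_Bᵀ y = c: 2·y_oven time + 3·y_flour = 16.5; 6·y_oven time + 3·y_flour = 28.5.
This yields shadow prices y_oven time = 3, y_flour = 3.5.
Δz = y_flour·Δb = 3.5 × (-5) = -17.5, so new z* = 1009.5 − 17.5 = 992.

992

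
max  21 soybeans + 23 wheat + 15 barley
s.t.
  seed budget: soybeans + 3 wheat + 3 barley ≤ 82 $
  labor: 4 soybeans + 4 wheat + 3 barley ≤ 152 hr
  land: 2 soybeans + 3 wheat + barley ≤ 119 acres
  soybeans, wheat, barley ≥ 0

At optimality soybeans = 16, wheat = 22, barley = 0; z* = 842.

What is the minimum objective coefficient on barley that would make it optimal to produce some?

18

At the optimum: seed budget uses 82 of 82 (binding); labor uses 152 of 152 (binding); land uses 98 of 119 (slack = 21).
Since land is not tight, its dual is 0.
The binding rows give the dual system: 1·y_seed budget + 4·y_labor = 21 and 3·y_seed budget + 4·y_labor = 23.
Solving: y_seed budget = 1, y_labor = 5.
barley enters the basis when its profit ≥ yᵀa₃ = 1·3 + 5·3 = 18.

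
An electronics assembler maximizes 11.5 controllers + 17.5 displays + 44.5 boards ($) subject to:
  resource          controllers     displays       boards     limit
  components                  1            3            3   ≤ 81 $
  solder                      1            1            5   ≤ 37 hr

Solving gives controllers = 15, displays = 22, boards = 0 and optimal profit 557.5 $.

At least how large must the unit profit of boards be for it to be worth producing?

At the optimum: components uses 81 of 81 (binding); solder uses 37 of 37 (binding).
Dual feasibility on the basic columns requires 1·y_components + 1·y_solder = 11.5, 3·y_components + 1·y_solder = 17.5.
Solving: y_components = 3, y_solder = 8.5.
boards enters the basis when its profit ≥ yᵀa₃ = 3·3 + 8.5·5 = 51.5.

51.5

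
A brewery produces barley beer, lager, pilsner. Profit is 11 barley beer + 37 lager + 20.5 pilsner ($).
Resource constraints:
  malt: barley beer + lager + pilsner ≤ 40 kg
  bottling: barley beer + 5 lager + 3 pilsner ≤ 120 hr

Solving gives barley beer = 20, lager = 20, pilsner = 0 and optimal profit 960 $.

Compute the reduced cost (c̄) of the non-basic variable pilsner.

Check each constraint at x*: malt 40/40 (tight); bottling 120/120 (tight).
Dual feasibility on the basic columns requires 1·y_malt + 1·y_bottling = 11, 1·y_malt + 5·y_bottling = 37.
Solving: y_malt = 4.5, y_bottling = 6.5.
Reduced cost of pilsner: c₃ − yᵀa₃ = 20.5 − (4.5·1 + 6.5·3) = 20.5 − 24 = -3.5.

-3.5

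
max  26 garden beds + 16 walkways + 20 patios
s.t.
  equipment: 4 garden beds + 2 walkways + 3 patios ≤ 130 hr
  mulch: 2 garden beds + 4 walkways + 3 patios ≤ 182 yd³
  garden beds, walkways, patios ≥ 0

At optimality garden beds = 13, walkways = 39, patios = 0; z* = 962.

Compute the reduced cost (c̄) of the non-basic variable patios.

-1

Check each constraint at x*: equipment 130/130 (tight); mulch 182/182 (tight).
The binding rows give the dual system: 4·y_equipment + 2·y_mulch = 26 and 2·y_equipment + 4·y_mulch = 16.
Solving: y_equipment = 6, y_mulch = 1.
Reduced cost of patios: c₃ − yᵀa₃ = 20 − (6·3 + 1·3) = 20 − 21 = -1.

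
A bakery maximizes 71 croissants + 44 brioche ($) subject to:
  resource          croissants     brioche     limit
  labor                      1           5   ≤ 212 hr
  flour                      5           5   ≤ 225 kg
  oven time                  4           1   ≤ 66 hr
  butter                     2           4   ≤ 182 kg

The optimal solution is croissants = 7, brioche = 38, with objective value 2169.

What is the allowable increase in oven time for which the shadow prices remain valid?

Binding constraints: flour, oven time. The basis is B = [[5,5],[4,1]] with det -15.
Per unit increase in oven time, x* moves by d = (0.3333, -0.3333).
The basis stays optimal until brioche reaches 0; allowable increase = 114 hr.

114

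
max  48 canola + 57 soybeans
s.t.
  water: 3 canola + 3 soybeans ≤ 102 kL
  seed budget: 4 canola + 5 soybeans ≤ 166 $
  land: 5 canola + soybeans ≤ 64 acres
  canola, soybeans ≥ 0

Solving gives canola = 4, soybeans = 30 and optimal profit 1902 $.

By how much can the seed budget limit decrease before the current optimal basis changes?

3.5

Binding constraints: water, seed budget. The basis is B = [[3,3],[4,5]] with det 3.
Per unit decrease in seed budget, x* moves by d = (1, -1).
The basis stays optimal until land becomes binding; allowable decrease = 3.5 $.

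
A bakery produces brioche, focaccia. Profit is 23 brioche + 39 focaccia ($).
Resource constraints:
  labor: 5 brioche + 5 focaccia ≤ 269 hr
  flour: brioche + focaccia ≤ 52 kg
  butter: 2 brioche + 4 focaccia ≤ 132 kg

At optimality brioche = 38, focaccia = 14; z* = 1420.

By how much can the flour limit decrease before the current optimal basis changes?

Binding constraints: flour, butter. The basis is B = [[1,1],[2,4]] with det 2.
Per unit decrease in flour, x* moves by d = (-2, 1).
The basis stays optimal until brioche reaches 0; allowable decrease = 19 kg.

19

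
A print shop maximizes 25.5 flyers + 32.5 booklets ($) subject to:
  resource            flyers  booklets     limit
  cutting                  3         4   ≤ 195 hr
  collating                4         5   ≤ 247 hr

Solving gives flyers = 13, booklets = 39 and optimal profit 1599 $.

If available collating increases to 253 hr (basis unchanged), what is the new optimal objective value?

1626

Both cutting and collating are binding at x*.
Dual feasibility on the basic columns requires 3·y_cutting + 4·y_collating = 25.5, 4·y_cutting + 5·y_collating = 32.5.
This yields shadow prices y_cutting = 2.5, y_collating = 4.5.
Δz = y_collating·Δb = 4.5 × (6) = 27, so new z* = 1599 + 27 = 1626.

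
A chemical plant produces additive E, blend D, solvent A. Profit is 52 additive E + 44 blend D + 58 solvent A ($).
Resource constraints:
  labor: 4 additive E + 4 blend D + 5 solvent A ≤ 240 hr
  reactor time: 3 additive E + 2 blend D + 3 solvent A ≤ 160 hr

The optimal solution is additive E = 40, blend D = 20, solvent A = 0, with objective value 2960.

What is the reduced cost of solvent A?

-1

At the optimum: labor uses 240 of 240 (binding); reactor time uses 160 of 160 (binding).
From A_Bᵀ y = c: 4·y_labor + 3·y_reactor time = 52; 4·y_labor + 2·y_reactor time = 44.
→ y_labor = 7 and y_reactor time = 8.
Reduced cost of solvent A: c₃ − yᵀa₃ = 58 − (7·5 + 8·3) = 58 − 59 = -1.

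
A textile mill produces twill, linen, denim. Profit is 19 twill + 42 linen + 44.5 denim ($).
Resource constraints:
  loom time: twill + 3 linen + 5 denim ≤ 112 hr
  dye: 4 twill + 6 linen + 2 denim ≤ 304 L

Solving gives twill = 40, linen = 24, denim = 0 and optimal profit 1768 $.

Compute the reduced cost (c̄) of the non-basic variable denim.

Check each constraint at x*: loom time 112/112 (tight); dye 304/304 (tight).
The binding rows give the dual system: 1·y_loom time + 4·y_dye = 19 and 3·y_loom time + 6·y_dye = 42.
This yields shadow prices y_loom time = 9, y_dye = 2.5.
Reduced cost of denim: c₃ − yᵀa₃ = 44.5 − (9·5 + 2.5·2) = 44.5 − 50 = -5.5.

-5.5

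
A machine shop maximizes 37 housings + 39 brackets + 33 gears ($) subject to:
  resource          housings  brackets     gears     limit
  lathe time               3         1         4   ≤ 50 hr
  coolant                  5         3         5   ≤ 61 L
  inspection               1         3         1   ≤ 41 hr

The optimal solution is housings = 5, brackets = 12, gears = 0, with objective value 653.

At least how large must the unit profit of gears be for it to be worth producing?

37

At the optimum: lathe time uses 27 of 50 (slack = 23); coolant uses 61 of 61 (binding); inspection uses 41 of 41 (binding).
Slack constraints have shadow price 0 (complementary slackness).
From A_Bᵀ y = c: 5·y_coolant + 1·y_inspection = 37; 3·y_coolant + 3·y_inspection = 39.
→ y_coolant = 6 and y_inspection = 7.
gears enters the basis when its profit ≥ yᵀa₃ = 6·5 + 7·1 = 37.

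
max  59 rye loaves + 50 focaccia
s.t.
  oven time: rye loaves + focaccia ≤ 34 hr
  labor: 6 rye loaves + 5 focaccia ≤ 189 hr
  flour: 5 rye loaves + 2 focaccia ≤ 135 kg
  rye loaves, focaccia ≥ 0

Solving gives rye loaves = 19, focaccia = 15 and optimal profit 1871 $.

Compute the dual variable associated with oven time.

5

Check each constraint at x*: oven time 34/34 (tight); labor 189/189 (tight); flour 125/135 (slack 10).
Slack constraints have shadow price 0 (complementary slackness).
From A_Bᵀ y = c: 1·y_oven time + 6·y_labor = 59; 1·y_oven time + 5·y_labor = 50.
Solving: y_oven time = 5, y_labor = 9.
Shadow price of oven time = 5.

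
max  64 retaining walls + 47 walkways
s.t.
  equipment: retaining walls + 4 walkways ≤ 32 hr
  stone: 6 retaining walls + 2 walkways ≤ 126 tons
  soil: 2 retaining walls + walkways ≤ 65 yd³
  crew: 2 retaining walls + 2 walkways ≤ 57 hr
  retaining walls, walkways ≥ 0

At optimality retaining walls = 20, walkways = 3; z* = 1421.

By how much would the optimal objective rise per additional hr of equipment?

7

Check each constraint at x*: equipment 32/32 (tight); stone 126/126 (tight); soil 43/65 (slack 22); crew 46/57 (slack 11).
Since soil, crew are not tight, their duals are 0.
Dual feasibility on the basic columns requires 1·y_equipment + 6·y_stone = 64, 4·y_equipment + 2·y_stone = 47.
This yields shadow prices y_equipment = 7, y_stone = 9.5.
Shadow price of equipment = 7.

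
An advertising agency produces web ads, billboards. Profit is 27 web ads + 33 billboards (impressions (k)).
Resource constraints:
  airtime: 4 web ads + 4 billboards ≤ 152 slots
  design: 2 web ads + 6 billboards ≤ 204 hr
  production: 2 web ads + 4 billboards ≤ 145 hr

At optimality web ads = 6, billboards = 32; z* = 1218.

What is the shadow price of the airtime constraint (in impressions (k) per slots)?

Check each constraint at x*: airtime 152/152 (tight); design 204/204 (tight); production 140/145 (slack 5).
Since production is not tight, its dual is 0.
The binding rows give the dual system: 4·y_airtime + 2·y_design = 27 and 4·y_airtime + 6·y_design = 33.
→ y_airtime = 6 and y_design = 1.5.
Shadow price of airtime = 6.

6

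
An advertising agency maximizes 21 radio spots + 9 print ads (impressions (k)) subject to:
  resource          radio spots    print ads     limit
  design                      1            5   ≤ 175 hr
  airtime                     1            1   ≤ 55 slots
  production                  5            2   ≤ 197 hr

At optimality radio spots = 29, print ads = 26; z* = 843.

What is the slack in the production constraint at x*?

0

production used = 5·29 + 2·26 = 197; slack = 197 − 197 = 0.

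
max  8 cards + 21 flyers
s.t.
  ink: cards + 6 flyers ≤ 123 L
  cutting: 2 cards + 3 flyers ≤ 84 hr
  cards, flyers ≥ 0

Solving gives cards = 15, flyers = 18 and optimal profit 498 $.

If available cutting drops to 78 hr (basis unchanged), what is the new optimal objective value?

Check each constraint at x*: ink 123/123 (tight); cutting 84/84 (tight).
Dual feasibility on the basic columns requires 1·y_ink + 2·y_cutting = 8, 6·y_ink + 3·y_cutting = 21.
Solving: y_ink = 2, y_cutting = 3.
Δz = y_cutting·Δb = 3 × (-6) = -18, so new z* = 498 − 18 = 480.

480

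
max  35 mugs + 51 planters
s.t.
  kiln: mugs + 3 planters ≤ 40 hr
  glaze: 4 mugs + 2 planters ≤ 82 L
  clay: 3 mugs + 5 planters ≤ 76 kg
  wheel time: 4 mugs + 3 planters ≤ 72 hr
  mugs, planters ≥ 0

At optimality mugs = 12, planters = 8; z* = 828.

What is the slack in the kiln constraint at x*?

kiln used = 1·12 + 3·8 = 36; slack = 40 − 36 = 4.

4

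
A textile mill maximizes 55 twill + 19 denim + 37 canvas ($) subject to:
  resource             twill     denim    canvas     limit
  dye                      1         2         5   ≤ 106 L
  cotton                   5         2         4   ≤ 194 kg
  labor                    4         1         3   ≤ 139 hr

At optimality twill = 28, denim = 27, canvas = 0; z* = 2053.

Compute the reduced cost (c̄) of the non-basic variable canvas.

Binding: cotton and labor. Non-binding: dye (24 unused).
Slack constraints have shadow price 0 (complementary slackness).
Dual feasibility on the basic columns requires 5·y_cotton + 4·y_labor = 55, 2·y_cotton + 1·y_labor = 19.
This yields shadow prices y_cotton = 7, y_labor = 5.
Reduced cost of canvas: c₃ − yᵀa₃ = 37 − (7·4 + 5·3) = 37 − 43 = -6.

-6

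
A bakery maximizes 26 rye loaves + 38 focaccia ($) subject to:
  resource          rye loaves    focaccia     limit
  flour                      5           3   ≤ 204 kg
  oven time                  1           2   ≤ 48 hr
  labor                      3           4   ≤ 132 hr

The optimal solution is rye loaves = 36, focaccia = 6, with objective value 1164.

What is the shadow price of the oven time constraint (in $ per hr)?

Binding: oven time and labor. Non-binding: flour (6 unused).
Since flour is not tight, its dual is 0.
From A_Bᵀ y = c: 1·y_oven time + 3·y_labor = 26; 2·y_oven time + 4·y_labor = 38.
This yields shadow prices y_oven time = 5, y_labor = 7.
Shadow price of oven time = 5.

5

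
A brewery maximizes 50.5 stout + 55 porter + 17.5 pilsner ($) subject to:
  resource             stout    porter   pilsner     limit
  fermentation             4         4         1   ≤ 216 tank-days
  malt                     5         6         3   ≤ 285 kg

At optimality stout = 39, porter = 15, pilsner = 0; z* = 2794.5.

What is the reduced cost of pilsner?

Check each constraint at x*: fermentation 216/216 (tight); malt 285/285 (tight).
From A_Bᵀ y = c: 4·y_fermentation + 5·y_malt = 50.5; 4·y_fermentation + 6·y_malt = 55.
This yields shadow prices y_fermentation = 7, y_malt = 4.5.
Reduced cost of pilsner: c₃ − yᵀa₃ = 17.5 − (7·1 + 4.5·3) = 17.5 − 20.5 = -3.

-3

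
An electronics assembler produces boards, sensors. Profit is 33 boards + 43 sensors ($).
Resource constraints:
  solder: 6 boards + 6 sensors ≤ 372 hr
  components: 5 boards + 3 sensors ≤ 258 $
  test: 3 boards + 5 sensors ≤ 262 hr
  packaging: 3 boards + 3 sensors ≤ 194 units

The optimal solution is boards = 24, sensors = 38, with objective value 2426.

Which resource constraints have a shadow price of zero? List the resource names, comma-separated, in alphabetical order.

components, packaging

solder: 372/372 (binding)
components: 234/258 (slack 24)
test: 262/262 (binding)
packaging: 186/194 (slack 8)
By complementary slackness, a constraint with positive slack has shadow price 0 → components, packaging.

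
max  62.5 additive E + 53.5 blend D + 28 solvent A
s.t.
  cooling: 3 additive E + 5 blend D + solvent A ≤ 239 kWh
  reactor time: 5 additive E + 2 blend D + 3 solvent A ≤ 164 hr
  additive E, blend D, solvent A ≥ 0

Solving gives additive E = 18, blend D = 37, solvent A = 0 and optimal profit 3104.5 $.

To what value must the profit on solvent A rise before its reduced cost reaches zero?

Both cooling and reactor time are binding at x*.
Dual feasibility on the basic columns requires 3·y_cooling + 5·y_reactor time = 62.5, 5·y_cooling + 2·y_reactor time = 53.5.
→ y_cooling = 7.5 and y_reactor time = 8.
solvent A enters the basis when its profit ≥ yᵀa₃ = 7.5·1 + 8·3 = 31.5.

31.5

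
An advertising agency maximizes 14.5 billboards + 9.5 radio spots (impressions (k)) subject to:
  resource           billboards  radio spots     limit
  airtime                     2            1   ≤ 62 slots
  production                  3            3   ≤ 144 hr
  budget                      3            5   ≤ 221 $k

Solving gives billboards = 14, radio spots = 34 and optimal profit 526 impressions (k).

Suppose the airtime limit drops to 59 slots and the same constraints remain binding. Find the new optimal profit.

511

At the optimum: airtime uses 62 of 62 (binding); production uses 144 of 144 (binding); budget uses 212 of 221 (slack = 9).
Slack constraints have shadow price 0 (complementary slackness).
The binding rows give the dual system: 2·y_airtime + 3·y_production = 14.5 and 1·y_airtime + 3·y_production = 9.5.
→ y_airtime = 5 and y_production = 1.5.
Δz = y_airtime·Δb = 5 × (-3) = -15, so new z* = 526 − 15 = 511.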